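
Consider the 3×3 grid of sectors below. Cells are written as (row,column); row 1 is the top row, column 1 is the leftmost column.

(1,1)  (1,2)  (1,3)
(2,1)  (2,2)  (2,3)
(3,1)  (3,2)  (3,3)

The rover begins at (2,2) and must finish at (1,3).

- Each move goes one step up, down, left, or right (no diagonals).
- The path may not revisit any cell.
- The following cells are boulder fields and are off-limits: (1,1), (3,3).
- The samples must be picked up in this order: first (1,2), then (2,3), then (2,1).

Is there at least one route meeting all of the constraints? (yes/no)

no

Every way from (2,1) onward to (1,3) runs back through (2,2), which the route has already used — so it cannot be completed without a revisit.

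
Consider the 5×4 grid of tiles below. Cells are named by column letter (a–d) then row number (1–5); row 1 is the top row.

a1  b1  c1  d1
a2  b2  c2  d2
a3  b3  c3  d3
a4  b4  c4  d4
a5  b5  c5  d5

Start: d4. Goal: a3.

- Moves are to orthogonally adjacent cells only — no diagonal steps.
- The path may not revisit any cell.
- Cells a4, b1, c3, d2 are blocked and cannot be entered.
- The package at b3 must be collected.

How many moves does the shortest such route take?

Any route passes through b3 somewhere between d4 and a3. Summing Manhattan distances along the two legs (d4 → b3 → a3) gives a lower bound of 3 + 1 = 4 moves.
A route of 4 moves achieves this: d4 → c4 → b4 → b3 → a3.
Since 4 matches the lower bound, it is optimal.

4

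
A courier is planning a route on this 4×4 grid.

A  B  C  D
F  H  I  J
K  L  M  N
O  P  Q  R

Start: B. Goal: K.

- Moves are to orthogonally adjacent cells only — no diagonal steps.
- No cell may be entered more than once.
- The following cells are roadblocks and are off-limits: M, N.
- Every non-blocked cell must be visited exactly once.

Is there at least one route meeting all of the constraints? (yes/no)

Cell R has only one open neighbour but is neither the start nor the goal, so a Hamiltonian route would have to both enter and leave it through the same neighbour — impossible without revisiting.

no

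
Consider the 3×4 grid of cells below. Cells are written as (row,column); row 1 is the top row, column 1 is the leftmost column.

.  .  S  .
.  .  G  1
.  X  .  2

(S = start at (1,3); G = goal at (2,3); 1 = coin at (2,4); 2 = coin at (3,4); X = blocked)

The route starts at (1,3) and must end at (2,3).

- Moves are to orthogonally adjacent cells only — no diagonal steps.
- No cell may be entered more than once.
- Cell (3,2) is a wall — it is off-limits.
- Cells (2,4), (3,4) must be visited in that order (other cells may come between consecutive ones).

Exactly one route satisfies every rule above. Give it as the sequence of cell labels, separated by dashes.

The waypoints must appear in the order (2,4), (3,4), with no cell reused.
Route from (1,3): right to (1,4), 2× down (reaching (3,4)), left to (3,3), up to (2,3) — 5 moves in all.
Check: order respected (1 at step 2, 2 at step 3).

(1,3) - (1,4) - (2,4) - (3,4) - (3,3) - (2,3)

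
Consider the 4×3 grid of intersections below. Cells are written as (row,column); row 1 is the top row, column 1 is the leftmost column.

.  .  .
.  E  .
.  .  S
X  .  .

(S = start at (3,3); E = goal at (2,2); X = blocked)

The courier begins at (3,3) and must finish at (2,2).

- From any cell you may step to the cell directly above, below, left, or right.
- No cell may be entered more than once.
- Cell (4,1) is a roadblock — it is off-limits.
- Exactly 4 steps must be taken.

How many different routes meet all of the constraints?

Need simple routes of exactly 4 moves from (3,3) to (2,2) (Manhattan distance 2, so 1 moves are spent on a detour and 1 undoing it).
Enumerating: (3,3) (2,3) (1,3) (1,2) (2,2) | (3,3) (4,3) (4,2) (3,2) (2,2) | (3,3) (3,2) (3,1) (2,1) (2,2).
That gives 3 routes.

3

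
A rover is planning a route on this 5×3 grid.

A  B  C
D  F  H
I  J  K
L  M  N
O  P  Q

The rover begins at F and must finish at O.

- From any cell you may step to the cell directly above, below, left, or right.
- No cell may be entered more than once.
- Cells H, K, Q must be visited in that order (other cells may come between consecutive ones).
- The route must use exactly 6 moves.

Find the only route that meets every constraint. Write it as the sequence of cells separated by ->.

F -> H -> K -> N -> Q -> P -> O

The waypoints must appear in the order H, K, Q, with no cell reused.
Route from F: right to H, 3× down (reaching Q), 2× left (reaching O) — 6 moves in all.
Check: order respected (H at step 1, K at step 2, Q at step 4); 6 moves as required.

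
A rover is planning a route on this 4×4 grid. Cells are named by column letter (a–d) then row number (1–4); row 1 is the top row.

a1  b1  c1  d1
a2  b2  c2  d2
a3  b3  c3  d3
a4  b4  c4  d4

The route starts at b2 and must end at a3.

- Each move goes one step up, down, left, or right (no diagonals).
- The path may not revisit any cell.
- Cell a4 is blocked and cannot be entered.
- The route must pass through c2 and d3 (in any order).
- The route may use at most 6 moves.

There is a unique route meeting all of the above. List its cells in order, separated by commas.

The budget equals the shortest possible length, so every move has to be on a shortest route through the required cells.
Route from b2: right 2 to d2, down 1 to d3, left 3 to a3 — 6 moves in all.
Check: all required cells visited; 6 ≤ 6 moves.

b2, c2, d2, d3, c3, b3, a3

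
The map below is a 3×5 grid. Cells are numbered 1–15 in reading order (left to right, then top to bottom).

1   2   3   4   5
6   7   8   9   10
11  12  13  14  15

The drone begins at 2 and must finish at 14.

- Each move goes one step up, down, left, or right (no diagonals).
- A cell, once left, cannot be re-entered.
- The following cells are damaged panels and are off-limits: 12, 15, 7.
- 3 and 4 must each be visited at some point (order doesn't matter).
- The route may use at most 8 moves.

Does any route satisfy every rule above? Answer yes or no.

One route that works: 2 → 3 → 4 → 9 → 14.

yes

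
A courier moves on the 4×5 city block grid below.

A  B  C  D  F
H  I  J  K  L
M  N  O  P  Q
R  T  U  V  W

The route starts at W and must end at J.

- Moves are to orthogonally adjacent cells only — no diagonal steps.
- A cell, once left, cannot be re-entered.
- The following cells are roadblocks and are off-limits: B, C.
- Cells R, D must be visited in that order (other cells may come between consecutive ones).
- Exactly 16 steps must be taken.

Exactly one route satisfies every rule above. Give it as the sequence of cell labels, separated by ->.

W -> V -> U -> T -> R -> M -> H -> I -> N -> O -> P -> Q -> L -> F -> D -> K -> J

The waypoints must appear in the order R, D, with no cell reused.
Route from W: left 4 to R, up 2 to H, right 1 to I, down 1 to N, right 3 to Q, up 2 to F, left 1 to D, down 1 to K, left 1 to J — 16 moves in all.
Check: order respected (R at step 4, D at step 14); 16 moves as required.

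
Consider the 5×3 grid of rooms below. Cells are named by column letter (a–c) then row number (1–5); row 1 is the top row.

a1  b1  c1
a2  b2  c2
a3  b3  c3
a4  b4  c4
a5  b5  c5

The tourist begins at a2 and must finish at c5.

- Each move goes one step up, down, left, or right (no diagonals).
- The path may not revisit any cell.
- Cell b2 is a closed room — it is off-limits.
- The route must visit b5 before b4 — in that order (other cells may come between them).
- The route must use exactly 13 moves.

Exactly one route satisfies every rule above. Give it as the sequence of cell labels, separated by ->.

a2 -> a1 -> b1 -> c1 -> c2 -> c3 -> b3 -> a3 -> a4 -> a5 -> b5 -> b4 -> c4 -> c5

The waypoints must appear in the order b5, b4, with no cell reused.
Route from a2: up 1 to a1, right 2 to c1, down 2 to c3, left 2 to a3, down 2 to a5, right 1 to b5, up 1 to b4, right 1 to c4, down 1 to c5 — 13 moves in all.
Check: order respected (b5 at step 10, b4 at step 11); 13 moves as required.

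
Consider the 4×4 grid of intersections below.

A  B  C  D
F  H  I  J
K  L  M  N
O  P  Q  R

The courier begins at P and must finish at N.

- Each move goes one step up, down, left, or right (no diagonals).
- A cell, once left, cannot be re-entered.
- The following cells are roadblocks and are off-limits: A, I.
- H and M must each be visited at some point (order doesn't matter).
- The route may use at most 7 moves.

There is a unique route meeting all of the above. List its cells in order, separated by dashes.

P - O - K - F - H - L - M - N

The budget equals the shortest possible length, so every move has to be on a shortest route through the required cells.
Route from P: left 1 to O, up 2 to F, right 1 to H, down 1 to L, right 2 to N — 7 moves in all.
Check: all required cells visited; 7 ≤ 7 moves.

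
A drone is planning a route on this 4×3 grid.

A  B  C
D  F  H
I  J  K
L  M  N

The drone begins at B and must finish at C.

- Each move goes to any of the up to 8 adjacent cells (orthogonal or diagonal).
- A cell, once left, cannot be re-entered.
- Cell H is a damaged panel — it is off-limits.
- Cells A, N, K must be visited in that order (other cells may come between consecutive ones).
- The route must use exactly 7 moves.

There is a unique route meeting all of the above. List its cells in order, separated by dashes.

The waypoints must appear in the order A, N, K, with no cell reused.
Route from B: left 1 to A, down 1 to D, down-right 2 to N, up 1 to K, up-left 1 to F, up-right 1 to C — 7 moves in all.
Check: order respected (A at step 1, N at step 4, K at step 5); 7 moves as required.

B - A - D - J - N - K - F - C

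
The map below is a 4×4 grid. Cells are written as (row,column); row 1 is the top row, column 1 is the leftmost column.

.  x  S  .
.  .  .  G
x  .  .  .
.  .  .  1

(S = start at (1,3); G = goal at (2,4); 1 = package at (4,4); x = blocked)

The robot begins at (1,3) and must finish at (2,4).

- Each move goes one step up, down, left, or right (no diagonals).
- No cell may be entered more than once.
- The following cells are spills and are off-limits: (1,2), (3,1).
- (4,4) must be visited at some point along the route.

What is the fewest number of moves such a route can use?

Any route passes through (4,4) somewhere between (1,3) and (2,4). Summing Manhattan distances along the two legs ((1,3) → (4,4) → (2,4)) gives a lower bound of 4 + 2 = 6 moves.
A route of 6 moves achieves this: (1,3) → (2,3) → (3,3) → (4,3) → (4,4) → (3,4) → (2,4).
Since 6 matches the lower bound, it is optimal.

6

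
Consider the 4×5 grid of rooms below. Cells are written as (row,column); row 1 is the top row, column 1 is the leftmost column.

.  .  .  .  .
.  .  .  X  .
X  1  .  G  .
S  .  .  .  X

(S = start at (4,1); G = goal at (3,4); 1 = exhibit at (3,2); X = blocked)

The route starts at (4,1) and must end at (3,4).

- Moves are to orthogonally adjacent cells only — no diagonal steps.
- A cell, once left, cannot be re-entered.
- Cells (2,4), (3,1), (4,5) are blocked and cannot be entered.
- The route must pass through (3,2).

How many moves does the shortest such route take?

Any route passes through (3,2) somewhere between (4,1) and (3,4). Summing Manhattan distances along the two legs ((4,1) → (3,2) → (3,4)) gives a lower bound of 2 + 2 = 4 moves.
A route of 4 moves achieves this: (4,1) → (4,2) → (3,2) → (3,3) → (3,4).
Since 4 matches the lower bound, it is optimal.

4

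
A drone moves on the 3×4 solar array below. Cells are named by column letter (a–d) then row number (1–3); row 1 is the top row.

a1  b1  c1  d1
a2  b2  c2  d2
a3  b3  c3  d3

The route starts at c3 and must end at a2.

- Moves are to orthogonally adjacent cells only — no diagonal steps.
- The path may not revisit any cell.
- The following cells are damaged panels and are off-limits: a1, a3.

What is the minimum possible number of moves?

3

The Manhattan distance from c3 to a2 is |3−2| + |3−1| = 3, so at least 3 moves are needed.
A route of 3 moves achieves this: c3 → c2 → b2 → a2.
Since 3 matches the lower bound, it is optimal.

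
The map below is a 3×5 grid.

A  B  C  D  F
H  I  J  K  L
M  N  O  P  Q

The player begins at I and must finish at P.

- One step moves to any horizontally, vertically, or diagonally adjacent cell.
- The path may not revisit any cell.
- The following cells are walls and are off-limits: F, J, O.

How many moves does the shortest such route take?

3

With diagonal moves allowed, the Chebyshev distance max(|Δrow|,|Δcol|) from I to P is 2, so at least 2 moves are needed.
That bound ignores the blocked cells. Measuring each leg by the fewest moves that actually steer around them (I→P: 3) raises the lower bound to 3.
A route of 3 moves exists: I → C → K → P.
Since 3 matches that lower bound, it is optimal.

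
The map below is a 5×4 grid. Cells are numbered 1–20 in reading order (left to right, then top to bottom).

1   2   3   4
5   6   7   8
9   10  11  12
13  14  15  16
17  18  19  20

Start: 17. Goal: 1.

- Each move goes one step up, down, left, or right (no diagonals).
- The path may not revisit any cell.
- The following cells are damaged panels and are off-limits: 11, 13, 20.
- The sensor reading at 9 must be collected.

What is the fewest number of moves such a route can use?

Any route passes through 9 somewhere between 17 and 1. Summing Manhattan distances along the two legs (17 → 9 → 1) gives a lower bound of 2 + 2 = 4 moves.
That bound ignores the blocked cells. Measuring each leg by the fewest moves that actually steer around them (17→9: 4; 9→1: 2) raises the lower bound to 6.
A route of 6 moves exists: 17 → 18 → 14 → 10 → 9 → 5 → 1.
Since 6 matches that lower bound, it is optimal.

6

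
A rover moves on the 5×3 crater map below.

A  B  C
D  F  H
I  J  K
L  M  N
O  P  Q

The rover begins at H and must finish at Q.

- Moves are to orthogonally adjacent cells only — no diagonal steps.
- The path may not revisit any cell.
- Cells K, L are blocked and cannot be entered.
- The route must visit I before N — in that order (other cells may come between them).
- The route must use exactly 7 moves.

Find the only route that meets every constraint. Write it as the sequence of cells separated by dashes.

The waypoints must appear in the order I, N, with no cell reused.
Route from H: 2× left (reaching D), down to I, right to J, down to M, right to N, down to Q — 7 moves in all.
Check: order respected (I at step 3, N at step 6); 7 moves as required.

H - F - D - I - J - M - N - Q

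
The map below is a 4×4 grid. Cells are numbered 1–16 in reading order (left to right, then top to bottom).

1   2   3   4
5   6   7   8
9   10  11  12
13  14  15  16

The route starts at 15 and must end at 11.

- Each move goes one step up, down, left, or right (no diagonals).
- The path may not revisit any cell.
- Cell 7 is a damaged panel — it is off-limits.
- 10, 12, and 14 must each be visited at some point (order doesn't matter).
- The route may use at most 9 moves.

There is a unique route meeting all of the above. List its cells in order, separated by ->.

The budget equals the shortest possible length, so every move has to be on a shortest route through the required cells.
Route from 15: left 1 to 14, up 3 to 2, right 2 to 4, down 2 to 12, left 1 to 11 — 9 moves in all.
Check: all required cells visited; 9 ≤ 9 moves.

15 -> 14 -> 10 -> 6 -> 2 -> 3 -> 4 -> 8 -> 12 -> 11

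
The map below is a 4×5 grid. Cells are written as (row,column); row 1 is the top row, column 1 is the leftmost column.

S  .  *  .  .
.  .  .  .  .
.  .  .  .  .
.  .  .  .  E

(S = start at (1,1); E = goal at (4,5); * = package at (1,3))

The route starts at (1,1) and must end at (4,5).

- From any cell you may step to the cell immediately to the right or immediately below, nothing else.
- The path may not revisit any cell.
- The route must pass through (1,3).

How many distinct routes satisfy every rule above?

10

A right/down-only route from (1,1) to (4,5) makes exactly 3 down-moves and 4 right-moves in some order.
With no other constraints that would be C(7,3) = 35 routes.
Split at (1,3) and multiply the segment counts: (1,1)→(1,3): 1; (1,3)→(4,5): 10; product = 10.
That gives 10 routes.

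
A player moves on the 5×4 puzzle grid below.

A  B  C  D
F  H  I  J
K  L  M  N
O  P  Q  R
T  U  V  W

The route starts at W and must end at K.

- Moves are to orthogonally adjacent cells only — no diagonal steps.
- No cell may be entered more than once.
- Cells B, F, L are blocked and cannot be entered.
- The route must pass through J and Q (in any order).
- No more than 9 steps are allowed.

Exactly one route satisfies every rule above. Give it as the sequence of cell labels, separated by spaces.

The 9-move cap with required stops at J, Q leaves no slack for detours.
Route from W: 3× up (reaching J), left to I, 2× down (reaching Q), 2× left (reaching O), up to K — 9 moves in all.
Check: all required cells visited; 9 ≤ 9 moves.

W R N J I M Q P O K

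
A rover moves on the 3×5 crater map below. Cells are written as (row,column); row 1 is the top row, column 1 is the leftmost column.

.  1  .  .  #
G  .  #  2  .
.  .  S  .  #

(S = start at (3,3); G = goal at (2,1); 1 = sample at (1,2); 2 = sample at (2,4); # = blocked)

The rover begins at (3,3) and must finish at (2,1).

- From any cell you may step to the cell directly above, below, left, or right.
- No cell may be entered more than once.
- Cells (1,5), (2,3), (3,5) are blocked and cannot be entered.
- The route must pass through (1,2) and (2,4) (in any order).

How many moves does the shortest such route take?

7

Any route passes through (1,2) and (2,4) in some order between (3,3) and (2,1). Summing Manhattan distances along each leg and taking the cheapest ordering ((3,3) → (2,4) → (1,2) → (2,1)) gives a lower bound of 2 + 3 + 2 = 7 moves.
A route of 7 moves achieves this: (3,3) → (3,4) → (2,4) → (1,4) → (1,3) → (1,2) → (2,2) → (2,1).
Since 7 matches the lower bound, it is optimal.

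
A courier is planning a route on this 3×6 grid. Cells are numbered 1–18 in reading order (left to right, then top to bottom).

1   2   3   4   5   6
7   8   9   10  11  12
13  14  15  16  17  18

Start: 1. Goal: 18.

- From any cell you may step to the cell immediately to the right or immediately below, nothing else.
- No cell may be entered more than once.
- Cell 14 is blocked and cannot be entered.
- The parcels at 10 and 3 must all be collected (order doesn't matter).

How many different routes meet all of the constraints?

6

A right/down-only route from 1 to 18 makes exactly 2 down-moves and 5 right-moves in some order.
With no other constraints that would be C(7,2) = 21 routes.
A monotone route can only reach the required cells in the order 3, 10, so split there and multiply the segment counts (each segment already excludes blocked cells): 1→3: 1; 3→10: 2; 10→18: 3; product = 6.
That gives 6 routes.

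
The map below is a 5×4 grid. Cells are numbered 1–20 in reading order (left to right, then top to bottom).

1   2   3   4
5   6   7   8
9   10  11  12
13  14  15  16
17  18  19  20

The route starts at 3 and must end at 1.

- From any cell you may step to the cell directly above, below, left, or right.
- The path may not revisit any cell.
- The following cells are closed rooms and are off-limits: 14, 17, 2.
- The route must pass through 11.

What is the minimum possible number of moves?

6

Any route passes through 11 somewhere between 3 and 1. Summing Manhattan distances along the two legs (3 → 11 → 1) gives a lower bound of 2 + 4 = 6 moves.
A route of 6 moves achieves this: 3 → 7 → 11 → 10 → 6 → 5 → 1.
Since 6 matches the lower bound, it is optimal.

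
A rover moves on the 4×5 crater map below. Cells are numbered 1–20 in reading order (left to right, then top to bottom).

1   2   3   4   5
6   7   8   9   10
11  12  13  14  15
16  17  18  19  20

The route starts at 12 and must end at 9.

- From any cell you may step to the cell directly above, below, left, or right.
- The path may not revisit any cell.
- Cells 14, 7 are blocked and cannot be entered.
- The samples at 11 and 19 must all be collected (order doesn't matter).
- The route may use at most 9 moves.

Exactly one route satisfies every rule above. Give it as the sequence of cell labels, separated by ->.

The 9-move cap with required stops at 11, 19 leaves no slack for detours.
Route from 12: left 1 to 11, down 1 to 16, right 4 to 20, up 2 to 10, left 1 to 9 — 9 moves in all.
Check: all required cells visited; 9 ≤ 9 moves.

12 -> 11 -> 16 -> 17 -> 18 -> 19 -> 20 -> 15 -> 10 -> 9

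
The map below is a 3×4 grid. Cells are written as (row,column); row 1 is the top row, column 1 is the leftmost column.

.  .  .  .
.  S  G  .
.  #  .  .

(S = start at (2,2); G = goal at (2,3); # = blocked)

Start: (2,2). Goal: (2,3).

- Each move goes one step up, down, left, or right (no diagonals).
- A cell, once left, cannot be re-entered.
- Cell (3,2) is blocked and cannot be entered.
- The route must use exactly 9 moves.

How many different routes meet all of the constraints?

Need simple routes of exactly 9 moves from (2,2) to (2,3) (Manhattan distance 1, so 4 moves are spent on a detour and 4 undoing it).
Enumerating: (2,2) (2,1) (1,1) (1,2) (1,3) (1,4) (2,4) (3,4) (3,3) (2,3).
That gives 1 route.

1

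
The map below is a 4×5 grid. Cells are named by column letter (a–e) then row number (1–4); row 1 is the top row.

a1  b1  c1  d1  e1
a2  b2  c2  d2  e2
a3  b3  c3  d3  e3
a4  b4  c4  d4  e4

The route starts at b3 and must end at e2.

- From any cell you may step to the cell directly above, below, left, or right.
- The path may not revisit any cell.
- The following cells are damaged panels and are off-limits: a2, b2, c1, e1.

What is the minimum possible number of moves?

The Manhattan distance from b3 to e2 is |3−2| + |2−5| = 4, so at least 4 moves are needed.
A route of 4 moves achieves this: b3 → c3 → c2 → d2 → e2.
Since 4 matches the lower bound, it is optimal.

4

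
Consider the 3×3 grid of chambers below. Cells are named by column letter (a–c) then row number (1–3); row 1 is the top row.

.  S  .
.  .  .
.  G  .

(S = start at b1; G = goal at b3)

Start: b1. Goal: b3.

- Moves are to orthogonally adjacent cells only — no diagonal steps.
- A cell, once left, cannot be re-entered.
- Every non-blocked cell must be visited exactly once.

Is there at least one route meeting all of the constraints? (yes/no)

Colour the cells like a checkerboard: each orthogonal step flips colour, so a Hamiltonian route alternates colours. Here there are 5 cells of one colour and 4 of the other, with start on the same colour as the goal — the counts and endpoints can't be arranged into an alternating sequence of length 9, so no Hamiltonian route exists.

no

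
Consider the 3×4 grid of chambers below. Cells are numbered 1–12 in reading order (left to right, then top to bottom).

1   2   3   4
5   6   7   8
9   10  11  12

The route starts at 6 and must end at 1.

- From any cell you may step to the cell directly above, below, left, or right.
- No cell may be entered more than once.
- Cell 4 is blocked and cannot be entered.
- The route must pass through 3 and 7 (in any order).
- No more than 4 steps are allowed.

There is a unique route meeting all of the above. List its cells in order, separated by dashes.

The budget equals the shortest possible length, so every move has to be on a shortest route through the required cells.
Route from 6: right 1 to 7, up 1 to 3, left 2 to 1 — 4 moves in all.
Check: all required cells visited; 4 ≤ 4 moves.

6 - 7 - 3 - 2 - 1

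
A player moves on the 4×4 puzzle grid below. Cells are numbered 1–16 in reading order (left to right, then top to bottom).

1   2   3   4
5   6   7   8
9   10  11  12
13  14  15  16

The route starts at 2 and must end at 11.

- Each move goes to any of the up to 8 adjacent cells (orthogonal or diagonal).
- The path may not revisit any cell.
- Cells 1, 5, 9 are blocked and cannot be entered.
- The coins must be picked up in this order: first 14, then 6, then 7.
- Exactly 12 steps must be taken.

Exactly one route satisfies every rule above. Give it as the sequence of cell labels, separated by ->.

2 -> 3 -> 4 -> 8 -> 12 -> 16 -> 15 -> 14 -> 13 -> 10 -> 6 -> 7 -> 11

The waypoints must appear in the order 14, 6, 7, with no cell reused.
Route from 2: 2× right (reaching 4), 3× down (reaching 16), 3× left (reaching 13), up-right to 10, up to 6, right to 7, down to 11 — 12 moves in all.
Check: order respected (14 at step 7, 6 at step 10, 7 at step 11); 12 moves as required.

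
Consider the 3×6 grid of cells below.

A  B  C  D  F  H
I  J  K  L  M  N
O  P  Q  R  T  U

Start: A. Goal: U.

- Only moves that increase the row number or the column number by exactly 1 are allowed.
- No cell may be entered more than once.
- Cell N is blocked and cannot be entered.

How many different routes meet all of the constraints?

A right/down-only route from A to U makes exactly 2 down-moves and 5 right-moves in some order.
With no other constraints that would be C(7,2) = 21 routes.
Subtract routes through each blocked cell (inclusion–exclusion for overlaps): − through N: 6 → 15.
That gives 15 routes.

15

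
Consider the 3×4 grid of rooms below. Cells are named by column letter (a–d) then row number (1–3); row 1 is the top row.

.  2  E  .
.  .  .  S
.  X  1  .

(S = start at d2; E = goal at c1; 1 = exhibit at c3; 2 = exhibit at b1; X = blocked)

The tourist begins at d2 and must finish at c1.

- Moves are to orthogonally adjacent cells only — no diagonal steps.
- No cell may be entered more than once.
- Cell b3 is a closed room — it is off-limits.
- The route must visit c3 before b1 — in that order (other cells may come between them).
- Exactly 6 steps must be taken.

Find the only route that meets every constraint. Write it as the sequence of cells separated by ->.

The waypoints must appear in the order c3, b1, with no cell reused.
Route from d2: down to d3, left to c3, up to c2, left to b2, up to b1, right to c1 — 6 moves in all.
Check: order respected (1 at step 2, 2 at step 5); 6 moves as required.

d2 -> d3 -> c3 -> c2 -> b2 -> b1 -> c1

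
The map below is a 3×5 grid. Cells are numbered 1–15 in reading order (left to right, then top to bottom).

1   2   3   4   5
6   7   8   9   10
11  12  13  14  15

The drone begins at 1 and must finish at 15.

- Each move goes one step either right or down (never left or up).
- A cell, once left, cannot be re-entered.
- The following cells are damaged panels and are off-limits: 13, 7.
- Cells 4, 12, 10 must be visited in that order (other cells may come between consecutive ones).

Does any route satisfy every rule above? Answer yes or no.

no

12 lies to the left of 4, so going from 4 to 12 would need a leftward move — but moves only go right/down, so 4 cannot be visited before 12.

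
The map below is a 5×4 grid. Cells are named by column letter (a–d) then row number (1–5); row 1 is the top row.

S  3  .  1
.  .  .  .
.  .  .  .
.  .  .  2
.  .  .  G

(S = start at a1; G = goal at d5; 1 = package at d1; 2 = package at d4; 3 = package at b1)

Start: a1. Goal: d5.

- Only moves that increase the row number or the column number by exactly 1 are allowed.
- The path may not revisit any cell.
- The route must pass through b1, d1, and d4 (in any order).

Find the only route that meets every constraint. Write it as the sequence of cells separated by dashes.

a1 - b1 - c1 - d1 - d2 - d3 - d4 - d5

Moves only go right or down, so the column and row indices never decrease.
Route from a1: right 3 to d1, down 4 to d5 — 7 moves in all.
Check: all required cells visited.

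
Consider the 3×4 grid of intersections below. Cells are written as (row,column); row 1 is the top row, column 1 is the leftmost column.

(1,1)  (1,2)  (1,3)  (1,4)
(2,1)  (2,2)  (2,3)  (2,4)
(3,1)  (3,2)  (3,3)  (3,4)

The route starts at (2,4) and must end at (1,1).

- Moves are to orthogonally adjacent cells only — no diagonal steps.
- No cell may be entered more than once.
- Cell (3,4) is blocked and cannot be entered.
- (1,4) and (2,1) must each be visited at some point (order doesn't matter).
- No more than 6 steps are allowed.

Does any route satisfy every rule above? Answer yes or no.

One route that works: (2,4) → (1,4) → (1,3) → (2,3) → (2,2) → (2,1) → (1,1).

yes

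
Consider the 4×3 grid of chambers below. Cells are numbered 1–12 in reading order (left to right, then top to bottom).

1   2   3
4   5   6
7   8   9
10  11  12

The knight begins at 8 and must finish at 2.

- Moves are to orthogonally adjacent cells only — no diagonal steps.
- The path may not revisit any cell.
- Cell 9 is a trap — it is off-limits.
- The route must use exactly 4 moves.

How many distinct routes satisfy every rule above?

4

Need simple routes of exactly 4 moves from 8 to 2 (Manhattan distance 2, so 1 moves are spent on a detour and 1 undoing it).
Enumerating: 8 5 4 1 2 | 8 5 6 3 2 | 8 7 4 1 2 | 8 7 4 5 2.
That gives 4 routes.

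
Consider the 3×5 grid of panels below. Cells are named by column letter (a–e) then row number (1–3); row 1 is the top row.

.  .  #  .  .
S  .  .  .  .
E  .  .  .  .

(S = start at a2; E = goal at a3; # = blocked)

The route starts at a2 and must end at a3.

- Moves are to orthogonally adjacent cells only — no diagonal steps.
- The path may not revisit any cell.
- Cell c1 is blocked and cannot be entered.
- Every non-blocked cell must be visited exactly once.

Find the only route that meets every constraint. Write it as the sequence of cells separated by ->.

a2 -> a1 -> b1 -> b2 -> c2 -> d2 -> d1 -> e1 -> e2 -> e3 -> d3 -> c3 -> b3 -> a3

Need to visit all 14 open cells exactly once, starting at a2 and ending at a3.
Route from a2: up to a1, right to b1, down to b2, 2× right (reaching d2), up to d1, right to e1, 2× down (reaching e3), 4× left (reaching a3) — 13 moves in all.
Check: all 14 open cells covered.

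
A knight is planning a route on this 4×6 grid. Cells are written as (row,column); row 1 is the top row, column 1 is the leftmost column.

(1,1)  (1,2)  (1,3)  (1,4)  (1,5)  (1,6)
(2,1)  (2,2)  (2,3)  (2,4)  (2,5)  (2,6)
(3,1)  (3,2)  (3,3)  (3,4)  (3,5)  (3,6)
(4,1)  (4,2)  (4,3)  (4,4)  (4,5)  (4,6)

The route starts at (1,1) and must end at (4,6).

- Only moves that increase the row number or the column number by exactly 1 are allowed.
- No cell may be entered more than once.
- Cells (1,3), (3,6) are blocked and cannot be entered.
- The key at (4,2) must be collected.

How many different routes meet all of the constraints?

4

A right/down-only route from (1,1) to (4,6) makes exactly 3 down-moves and 5 right-moves in some order.
With no other constraints that would be C(8,3) = 56 routes.
Split at (4,2) and multiply the segment counts (each segment already excludes blocked cells): (1,1)→(4,2): 4; (4,2)→(4,6): 1; product = 4.
That gives 4 routes.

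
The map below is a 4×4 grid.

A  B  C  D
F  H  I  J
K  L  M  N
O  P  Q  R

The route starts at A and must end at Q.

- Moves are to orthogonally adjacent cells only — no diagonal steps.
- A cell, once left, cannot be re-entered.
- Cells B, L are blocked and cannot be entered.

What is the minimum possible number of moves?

The Manhattan distance from A to Q is |1−4| + |1−3| = 5, so at least 5 moves are needed.
A route of 5 moves achieves this: A → F → K → O → P → Q.
Since 5 matches the lower bound, it is optimal.

5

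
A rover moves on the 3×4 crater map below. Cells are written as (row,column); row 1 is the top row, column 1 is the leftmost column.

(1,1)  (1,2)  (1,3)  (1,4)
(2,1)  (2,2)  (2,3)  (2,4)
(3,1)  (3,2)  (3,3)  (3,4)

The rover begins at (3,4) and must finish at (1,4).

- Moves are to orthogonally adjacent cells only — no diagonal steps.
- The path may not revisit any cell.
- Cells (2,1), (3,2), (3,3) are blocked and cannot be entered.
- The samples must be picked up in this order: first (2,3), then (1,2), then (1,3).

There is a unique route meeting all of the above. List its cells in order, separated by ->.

The waypoints must appear in the order (2,3), (1,2), (1,3), with no cell reused.
Route from (3,4): up to (2,4), 2× left (reaching (2,2)), up to (1,2), 2× right (reaching (1,4)) — 6 moves in all.
Check: order respected ((2,3) at step 2, (1,2) at step 4, (1,3) at step 5).

(3,4) -> (2,4) -> (2,3) -> (2,2) -> (1,2) -> (1,3) -> (1,4)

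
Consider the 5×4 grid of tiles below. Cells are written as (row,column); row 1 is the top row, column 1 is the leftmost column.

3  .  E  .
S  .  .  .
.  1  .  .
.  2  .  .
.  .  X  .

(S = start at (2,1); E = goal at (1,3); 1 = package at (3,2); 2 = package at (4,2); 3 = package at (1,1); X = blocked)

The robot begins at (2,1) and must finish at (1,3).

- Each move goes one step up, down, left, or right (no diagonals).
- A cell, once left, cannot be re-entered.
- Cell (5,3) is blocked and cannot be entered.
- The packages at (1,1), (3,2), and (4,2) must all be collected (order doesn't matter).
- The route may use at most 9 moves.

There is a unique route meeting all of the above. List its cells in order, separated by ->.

(2,1) -> (1,1) -> (1,2) -> (2,2) -> (3,2) -> (4,2) -> (4,3) -> (3,3) -> (2,3) -> (1,3)

The budget equals the shortest possible length, so every move has to be on a shortest route through the required cells.
Route from (2,1): up 1 to (1,1), right 1 to (1,2), down 3 to (4,2), right 1 to (4,3), up 3 to (1,3) — 9 moves in all.
Check: all required cells visited; 9 ≤ 9 moves.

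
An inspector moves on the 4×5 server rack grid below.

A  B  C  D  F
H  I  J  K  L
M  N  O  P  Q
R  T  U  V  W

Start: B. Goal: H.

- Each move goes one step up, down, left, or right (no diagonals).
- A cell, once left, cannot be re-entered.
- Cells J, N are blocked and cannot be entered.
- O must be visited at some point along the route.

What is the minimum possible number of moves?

10

Any route passes through O somewhere between B and H. Summing Manhattan distances along the two legs (B → O → H) gives a lower bound of 3 + 3 = 6 moves.
That bound ignores the blocked cells. Measuring each leg by the fewest moves that actually steer around them (B→O: 5; O→H: 5) raises the lower bound to 10.
A route of 10 moves exists: B → C → D → K → P → O → U → T → R → M → H.
Since 10 matches that lower bound, it is optimal.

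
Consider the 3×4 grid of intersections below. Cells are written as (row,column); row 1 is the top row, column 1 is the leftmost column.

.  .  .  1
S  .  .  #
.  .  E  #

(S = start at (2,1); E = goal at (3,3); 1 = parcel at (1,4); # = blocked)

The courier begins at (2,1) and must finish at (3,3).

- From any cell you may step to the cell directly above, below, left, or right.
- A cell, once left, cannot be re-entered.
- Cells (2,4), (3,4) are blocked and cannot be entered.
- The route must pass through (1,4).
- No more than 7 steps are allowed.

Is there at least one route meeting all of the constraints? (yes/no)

(1,4) must be visited but has only one open neighbour ((1,3)), and it is neither the start nor the goal — the route would have to enter and leave through (1,3), re-entering it.

no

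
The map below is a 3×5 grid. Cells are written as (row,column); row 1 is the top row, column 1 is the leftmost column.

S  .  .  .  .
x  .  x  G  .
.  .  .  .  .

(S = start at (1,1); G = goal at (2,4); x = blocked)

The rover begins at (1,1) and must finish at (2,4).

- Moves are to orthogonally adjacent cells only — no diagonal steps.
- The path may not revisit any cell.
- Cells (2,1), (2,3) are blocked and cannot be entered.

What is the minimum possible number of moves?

4

The Manhattan distance from (1,1) to (2,4) is |1−2| + |1−4| = 4, so at least 4 moves are needed.
A route of 4 moves achieves this: (1,1) → (1,2) → (1,3) → (1,4) → (2,4).
Since 4 matches the lower bound, it is optimal.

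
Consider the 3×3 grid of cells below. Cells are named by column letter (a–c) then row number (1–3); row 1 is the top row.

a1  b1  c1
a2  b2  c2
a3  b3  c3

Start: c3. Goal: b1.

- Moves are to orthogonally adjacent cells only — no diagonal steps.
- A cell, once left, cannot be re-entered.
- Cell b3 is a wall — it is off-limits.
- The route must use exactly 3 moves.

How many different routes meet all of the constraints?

2

Need simple routes of exactly 3 moves from c3 to b1 (Manhattan distance 3, so 0 moves are spent on a detour and 0 undoing it).
Enumerating: c3 c2 c1 b1 | c3 c2 b2 b1.
That gives 2 routes.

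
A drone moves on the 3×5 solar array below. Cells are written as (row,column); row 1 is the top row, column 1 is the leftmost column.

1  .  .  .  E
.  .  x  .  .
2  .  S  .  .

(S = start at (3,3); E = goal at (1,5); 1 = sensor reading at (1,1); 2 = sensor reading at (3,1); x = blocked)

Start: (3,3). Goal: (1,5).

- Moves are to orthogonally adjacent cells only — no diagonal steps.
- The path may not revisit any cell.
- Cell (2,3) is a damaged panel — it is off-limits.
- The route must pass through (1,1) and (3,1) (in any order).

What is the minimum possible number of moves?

Any route passes through (1,1) and (3,1) in some order between (3,3) and (1,5). Summing Manhattan distances along each leg and taking the cheapest ordering ((3,3) → (3,1) → (1,1) → (1,5)) gives a lower bound of 2 + 2 + 4 = 8 moves.
A route of 8 moves achieves this: (3,3) → (3,2) → (3,1) → (2,1) → (1,1) → (1,2) → (1,3) → (1,4) → (1,5).
Since 8 matches the lower bound, it is optimal.

8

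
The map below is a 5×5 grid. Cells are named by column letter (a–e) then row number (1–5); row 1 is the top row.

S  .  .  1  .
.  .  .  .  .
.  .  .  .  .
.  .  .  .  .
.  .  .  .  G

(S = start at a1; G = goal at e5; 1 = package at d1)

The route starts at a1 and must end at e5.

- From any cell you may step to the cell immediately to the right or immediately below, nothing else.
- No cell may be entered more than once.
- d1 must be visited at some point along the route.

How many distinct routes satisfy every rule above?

A right/down-only route from a1 to e5 makes exactly 4 down-moves and 4 right-moves in some order.
With no other constraints that would be C(8,4) = 70 routes.
Split at d1 and multiply the segment counts: a1→d1: 1; d1→e5: 5; product = 5.
That gives 5 routes.

5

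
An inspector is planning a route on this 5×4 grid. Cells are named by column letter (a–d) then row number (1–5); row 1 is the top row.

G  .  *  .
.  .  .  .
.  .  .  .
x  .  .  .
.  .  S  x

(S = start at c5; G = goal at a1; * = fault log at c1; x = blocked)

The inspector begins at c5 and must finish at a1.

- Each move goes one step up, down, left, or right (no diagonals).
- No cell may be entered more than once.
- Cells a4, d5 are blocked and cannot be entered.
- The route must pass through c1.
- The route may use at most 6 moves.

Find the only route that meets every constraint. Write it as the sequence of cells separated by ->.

c5 -> c4 -> c3 -> c2 -> c1 -> b1 -> a1

The 6-move cap with required stops at c1 leaves no slack for detours.
Route from c5: 4× up (reaching c1), 2× left (reaching a1) — 6 moves in all.
Check: all required cells visited; 6 ≤ 6 moves.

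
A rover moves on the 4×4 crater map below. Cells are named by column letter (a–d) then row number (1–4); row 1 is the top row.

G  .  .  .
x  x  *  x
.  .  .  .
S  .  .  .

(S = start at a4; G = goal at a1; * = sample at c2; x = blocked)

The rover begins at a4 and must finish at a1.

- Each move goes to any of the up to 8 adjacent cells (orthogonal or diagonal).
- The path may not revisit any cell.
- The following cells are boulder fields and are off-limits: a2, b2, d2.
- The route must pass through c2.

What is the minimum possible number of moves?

4

Any route passes through c2 somewhere between a4 and a1. Summing Chebyshev distances along the two legs (a4 → c2 → a1) gives a lower bound of 2 + 2 = 4 moves.
A route of 4 moves achieves this: a4 → b3 → c2 → b1 → a1.
Since 4 matches the lower bound, it is optimal.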